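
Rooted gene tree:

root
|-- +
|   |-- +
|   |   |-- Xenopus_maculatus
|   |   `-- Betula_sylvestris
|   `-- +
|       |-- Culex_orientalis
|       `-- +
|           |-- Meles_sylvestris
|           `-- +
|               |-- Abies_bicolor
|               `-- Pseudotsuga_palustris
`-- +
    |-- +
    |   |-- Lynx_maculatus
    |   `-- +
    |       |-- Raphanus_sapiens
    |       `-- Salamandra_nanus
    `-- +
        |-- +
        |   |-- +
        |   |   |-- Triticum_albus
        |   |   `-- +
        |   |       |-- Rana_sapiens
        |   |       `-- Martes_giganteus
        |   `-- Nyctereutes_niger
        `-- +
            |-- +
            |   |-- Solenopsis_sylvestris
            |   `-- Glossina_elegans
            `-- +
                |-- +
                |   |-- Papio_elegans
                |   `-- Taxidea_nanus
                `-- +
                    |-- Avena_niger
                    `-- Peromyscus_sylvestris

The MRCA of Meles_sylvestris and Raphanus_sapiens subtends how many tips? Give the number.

19

The MRCA of Meles_sylvestris and Raphanus_sapiens is the root, so the clade is the entire tree.
That clade contains 19 terminal taxa: Abies_bicolor, Avena_niger, Betula_sylvestris, Culex_orientalis, Glossina_elegans, Lynx_maculatus, Martes_giganteus, Meles_sylvestris, Nyctereutes_niger, Papio_elegans, Peromyscus_sylvestris, Pseudotsuga_palustris, Rana_sapiens, Raphanus_sapiens, Salamandra_nanus, Solenopsis_sylvestris, Taxidea_nanus, Triticum_albus, Xenopus_maculatus.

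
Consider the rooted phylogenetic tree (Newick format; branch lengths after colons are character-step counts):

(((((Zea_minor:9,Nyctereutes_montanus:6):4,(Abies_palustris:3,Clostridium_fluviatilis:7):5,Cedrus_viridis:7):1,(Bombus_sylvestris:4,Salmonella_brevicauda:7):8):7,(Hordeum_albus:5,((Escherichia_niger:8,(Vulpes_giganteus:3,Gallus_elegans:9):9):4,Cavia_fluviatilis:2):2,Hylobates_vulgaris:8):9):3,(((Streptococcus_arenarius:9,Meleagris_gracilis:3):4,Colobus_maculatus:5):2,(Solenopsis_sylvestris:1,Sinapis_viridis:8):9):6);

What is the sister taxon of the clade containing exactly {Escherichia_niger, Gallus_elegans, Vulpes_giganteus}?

The clade containing exactly {Escherichia_niger, Gallus_elegans, Vulpes_giganteus} attaches to the tree at the node subtending ((Escherichia_niger,(Vulpes_giganteus,Gallus_elegans)),Cavia_fluviatilis).
The other lineage descending from that same node — the sister group — is the single tip Cavia_fluviatilis.

Cavia_fluviatilis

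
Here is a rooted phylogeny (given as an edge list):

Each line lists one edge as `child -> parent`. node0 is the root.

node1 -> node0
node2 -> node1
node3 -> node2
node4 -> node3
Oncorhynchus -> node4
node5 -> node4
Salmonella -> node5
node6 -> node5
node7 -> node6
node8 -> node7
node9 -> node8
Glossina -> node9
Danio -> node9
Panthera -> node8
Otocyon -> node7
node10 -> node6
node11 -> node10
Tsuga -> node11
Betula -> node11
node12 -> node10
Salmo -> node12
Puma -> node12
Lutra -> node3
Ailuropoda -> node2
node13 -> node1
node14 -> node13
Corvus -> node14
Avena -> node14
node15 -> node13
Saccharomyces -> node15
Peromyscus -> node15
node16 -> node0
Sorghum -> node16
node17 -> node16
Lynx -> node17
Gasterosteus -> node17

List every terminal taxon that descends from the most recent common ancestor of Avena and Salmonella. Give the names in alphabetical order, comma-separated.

Tracing Avena: it sits inside (Corvus,Avena).
Tracing Salmonella: it sits inside (Salmonella,((((Glossina,Danio),Panthera),Otocyon),((Tsuga,Betula),(Salmo,Puma)))).
The smallest clade enclosing both is ((((Oncorhynchus,(Salmonella,((((Glossina,Danio),Panthera),Otocyon),((Tsuga,Betula),(Salmo,Puma))))),Lutra),Ailuropoda),((Corvus,Avena),(Saccharomyces,Peromyscus))); the answer is its 16 terminal taxa in alphabetical order.

Ailuropoda, Avena, Betula, Corvus, Danio, Glossina, Lutra, Oncorhynchus, Otocyon, Panthera, Peromyscus, Puma, Saccharomyces, Salmo, Salmonella, Tsuga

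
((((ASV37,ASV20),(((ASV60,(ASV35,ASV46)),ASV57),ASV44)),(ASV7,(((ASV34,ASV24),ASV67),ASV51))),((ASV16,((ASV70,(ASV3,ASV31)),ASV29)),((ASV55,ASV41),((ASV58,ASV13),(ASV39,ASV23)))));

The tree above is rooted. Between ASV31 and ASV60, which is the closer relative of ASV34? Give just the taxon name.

ASV60

The MRCA of ASV34 and ASV60 subtends (((ASV37,ASV20),(((ASV60,(ASV35,ASV46)),ASV57),ASV44)),(ASV7,(((ASV34,ASV24),ASV67),ASV51))) (12 taxa).
The MRCA of ASV34 and ASV31 is the root, subtending the entire tree (23 taxa).
The first is nested inside the second, so ASV34 shares a more recent common ancestor with ASV60.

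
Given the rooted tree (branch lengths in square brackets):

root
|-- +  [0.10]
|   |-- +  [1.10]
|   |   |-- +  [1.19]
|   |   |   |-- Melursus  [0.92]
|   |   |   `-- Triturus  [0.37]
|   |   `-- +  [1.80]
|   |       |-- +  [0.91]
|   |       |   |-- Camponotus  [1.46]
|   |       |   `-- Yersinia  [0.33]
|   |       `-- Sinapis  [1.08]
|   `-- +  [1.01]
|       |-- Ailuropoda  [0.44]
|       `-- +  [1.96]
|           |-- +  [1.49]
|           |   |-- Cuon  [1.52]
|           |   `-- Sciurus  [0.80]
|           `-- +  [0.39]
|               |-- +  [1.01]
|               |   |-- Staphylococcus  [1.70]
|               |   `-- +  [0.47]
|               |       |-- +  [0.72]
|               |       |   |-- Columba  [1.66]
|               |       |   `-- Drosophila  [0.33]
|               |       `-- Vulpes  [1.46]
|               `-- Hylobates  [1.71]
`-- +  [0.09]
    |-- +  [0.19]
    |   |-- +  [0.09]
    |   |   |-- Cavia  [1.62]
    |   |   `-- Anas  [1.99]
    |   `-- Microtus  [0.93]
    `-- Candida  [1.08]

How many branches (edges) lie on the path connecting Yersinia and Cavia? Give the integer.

The MRCA of Yersinia and Cavia is the root of the tree.
From Yersinia up to that node: 5 branches. From Cavia up to the same node: 4 branches. Total: 5 + 4 = 9.

9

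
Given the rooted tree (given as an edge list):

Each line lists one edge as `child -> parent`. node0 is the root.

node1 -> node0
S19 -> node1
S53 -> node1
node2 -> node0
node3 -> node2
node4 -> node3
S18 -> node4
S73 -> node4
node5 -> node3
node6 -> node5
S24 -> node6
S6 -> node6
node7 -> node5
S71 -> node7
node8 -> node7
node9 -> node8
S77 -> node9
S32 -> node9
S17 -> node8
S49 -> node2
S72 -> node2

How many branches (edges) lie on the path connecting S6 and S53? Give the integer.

7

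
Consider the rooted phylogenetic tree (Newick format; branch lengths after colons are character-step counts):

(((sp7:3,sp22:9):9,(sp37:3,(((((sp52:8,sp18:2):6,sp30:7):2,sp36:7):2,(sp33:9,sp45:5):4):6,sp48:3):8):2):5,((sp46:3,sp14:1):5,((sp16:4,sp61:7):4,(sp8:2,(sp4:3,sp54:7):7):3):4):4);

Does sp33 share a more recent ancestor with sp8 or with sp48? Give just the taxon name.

The MRCA of sp33 and sp48 subtends (((((sp52,sp18),sp30),sp36),(sp33,sp45)),sp48) (7 taxa).
The MRCA of sp33 and sp8 is the root, subtending the entire tree (17 taxa).
The first is nested inside the second, so sp33 shares a more recent common ancestor with sp48.

sp48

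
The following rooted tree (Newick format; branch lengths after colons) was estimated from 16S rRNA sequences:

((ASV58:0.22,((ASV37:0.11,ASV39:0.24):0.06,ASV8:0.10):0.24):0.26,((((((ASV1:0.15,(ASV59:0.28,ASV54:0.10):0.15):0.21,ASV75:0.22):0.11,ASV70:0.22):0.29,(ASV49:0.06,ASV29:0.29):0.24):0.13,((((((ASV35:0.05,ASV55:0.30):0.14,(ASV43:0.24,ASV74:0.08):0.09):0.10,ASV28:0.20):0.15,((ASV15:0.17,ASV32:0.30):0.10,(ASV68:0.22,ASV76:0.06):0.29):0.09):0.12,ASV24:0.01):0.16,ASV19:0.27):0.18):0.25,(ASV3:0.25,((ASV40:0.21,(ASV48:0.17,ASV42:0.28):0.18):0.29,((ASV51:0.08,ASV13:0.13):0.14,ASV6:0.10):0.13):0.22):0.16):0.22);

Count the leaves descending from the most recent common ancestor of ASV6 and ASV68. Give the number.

25

The MRCA of ASV6 and ASV68 is the node subtending ((((((ASV1,(ASV59,ASV54)),ASV75),ASV70),(ASV49,ASV29)),((((((ASV35,ASV55),(ASV43,ASV74)),ASV28),((ASV15,ASV32),(ASV68,ASV76))),ASV24),ASV19)),(ASV3,((ASV40,(ASV48,ASV42)),((ASV51,ASV13),ASV6)))).
That clade contains 25 terminal taxa: ASV1, ASV13, ASV15, ASV19, ASV24, ASV28, ASV29, ASV3, ASV32, ASV35, ASV40, ASV42, ASV43, ASV48, ASV49, ASV51, ASV54, ASV55, ASV59, ASV6, ASV68, ASV70, ASV74, ASV75, ASV76.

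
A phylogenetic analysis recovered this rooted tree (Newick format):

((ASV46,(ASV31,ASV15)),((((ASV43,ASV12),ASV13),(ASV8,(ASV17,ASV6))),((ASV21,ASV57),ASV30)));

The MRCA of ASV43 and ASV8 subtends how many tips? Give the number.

The MRCA of ASV43 and ASV8 is the node subtending (((ASV43,ASV12),ASV13),(ASV8,(ASV17,ASV6))).
That clade contains 6 terminal taxa: ASV12, ASV13, ASV17, ASV43, ASV6, ASV8.

6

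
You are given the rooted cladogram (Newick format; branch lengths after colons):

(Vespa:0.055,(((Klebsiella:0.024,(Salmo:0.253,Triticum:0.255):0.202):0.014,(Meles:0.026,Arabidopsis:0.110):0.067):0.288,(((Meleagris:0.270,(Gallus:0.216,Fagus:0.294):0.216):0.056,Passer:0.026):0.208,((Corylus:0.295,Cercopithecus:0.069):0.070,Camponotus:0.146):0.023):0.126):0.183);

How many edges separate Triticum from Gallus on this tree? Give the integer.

9

The MRCA of Triticum and Gallus is the node subtending (((Klebsiella,(Salmo,Triticum)),(Meles,Arabidopsis)),(((Meleagris,(Gallus,Fagus)),Passer),((Corylus,Cercopithecus),Camponotus))).
From Triticum up to that node: 4 branches. From Gallus up to the same node: 5 branches. Total: 4 + 5 = 9.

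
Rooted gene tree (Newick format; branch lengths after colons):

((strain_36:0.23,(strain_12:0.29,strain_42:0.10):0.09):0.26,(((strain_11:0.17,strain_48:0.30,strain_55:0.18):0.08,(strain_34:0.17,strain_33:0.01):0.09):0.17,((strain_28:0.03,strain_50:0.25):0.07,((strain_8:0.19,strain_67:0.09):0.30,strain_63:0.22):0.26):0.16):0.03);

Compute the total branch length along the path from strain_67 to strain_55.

The path runs strain_67 → … → MRCA → … → strain_55; the MRCA is the node subtending (((strain_11,strain_48,strain_55),(strain_34,strain_33)),((strain_28,strain_50),((strain_8,strain_67),strain_63))).
Branch lengths along that path: 0.09 + 0.30 + 0.26 + 0.16 + 0.17 + 0.08 + 0.18 = 1.24.

1.24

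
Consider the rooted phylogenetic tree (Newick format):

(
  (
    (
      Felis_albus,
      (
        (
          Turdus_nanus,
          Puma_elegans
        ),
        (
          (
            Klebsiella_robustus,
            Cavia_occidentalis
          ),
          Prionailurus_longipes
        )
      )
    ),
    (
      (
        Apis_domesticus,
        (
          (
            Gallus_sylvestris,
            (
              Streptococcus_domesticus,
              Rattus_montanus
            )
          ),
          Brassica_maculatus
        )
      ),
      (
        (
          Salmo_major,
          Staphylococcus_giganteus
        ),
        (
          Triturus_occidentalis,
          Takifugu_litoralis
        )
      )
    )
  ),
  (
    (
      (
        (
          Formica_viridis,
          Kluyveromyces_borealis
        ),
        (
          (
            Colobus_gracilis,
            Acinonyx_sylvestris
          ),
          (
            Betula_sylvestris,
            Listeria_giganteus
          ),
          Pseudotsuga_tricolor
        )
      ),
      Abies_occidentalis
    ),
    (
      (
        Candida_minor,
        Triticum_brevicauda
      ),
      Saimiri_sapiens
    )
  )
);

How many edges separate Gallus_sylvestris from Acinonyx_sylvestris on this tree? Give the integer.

12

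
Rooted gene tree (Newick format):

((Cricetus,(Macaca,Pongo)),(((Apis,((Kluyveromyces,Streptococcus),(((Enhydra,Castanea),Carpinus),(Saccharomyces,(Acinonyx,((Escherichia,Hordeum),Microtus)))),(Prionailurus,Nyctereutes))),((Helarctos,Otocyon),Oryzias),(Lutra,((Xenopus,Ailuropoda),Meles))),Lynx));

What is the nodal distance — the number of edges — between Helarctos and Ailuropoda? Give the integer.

7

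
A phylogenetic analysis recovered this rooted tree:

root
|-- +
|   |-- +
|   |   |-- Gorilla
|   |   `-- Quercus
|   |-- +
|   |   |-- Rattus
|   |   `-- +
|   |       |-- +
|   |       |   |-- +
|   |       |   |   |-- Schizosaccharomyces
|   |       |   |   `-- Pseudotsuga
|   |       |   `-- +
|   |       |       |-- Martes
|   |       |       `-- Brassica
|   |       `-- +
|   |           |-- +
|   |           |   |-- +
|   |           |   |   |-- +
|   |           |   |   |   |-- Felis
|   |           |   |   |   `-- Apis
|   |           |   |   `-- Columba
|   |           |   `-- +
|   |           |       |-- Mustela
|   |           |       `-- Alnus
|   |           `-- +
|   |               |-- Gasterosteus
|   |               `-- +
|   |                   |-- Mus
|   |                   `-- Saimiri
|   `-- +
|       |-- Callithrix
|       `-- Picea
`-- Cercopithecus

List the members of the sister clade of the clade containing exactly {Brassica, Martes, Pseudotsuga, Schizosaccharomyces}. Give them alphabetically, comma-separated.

The clade containing exactly {Brassica, Martes, Pseudotsuga, Schizosaccharomyces} attaches to the tree at the node subtending (((Schizosaccharomyces,Pseudotsuga),(Martes,Brassica)),((((Felis,Apis),Columba),(Mustela,Alnus)),(Gasterosteus,(Mus,Saimiri)))).
The other lineage descending from that same node — the sister group — is ((((Felis,Apis),Columba),(Mustela,Alnus)),(Gasterosteus,(Mus,Saimiri))); its 8 tips in alphabetical order are the answer.

Alnus, Apis, Columba, Felis, Gasterosteus, Mus, Mustela, Saimiri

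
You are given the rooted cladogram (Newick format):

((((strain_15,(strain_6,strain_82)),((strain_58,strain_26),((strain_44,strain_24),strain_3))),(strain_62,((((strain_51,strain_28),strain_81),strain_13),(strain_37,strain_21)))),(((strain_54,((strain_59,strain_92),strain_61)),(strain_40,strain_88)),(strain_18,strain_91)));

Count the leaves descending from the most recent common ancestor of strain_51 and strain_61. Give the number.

23

The MRCA of strain_51 and strain_61 is the root, so the clade is the entire tree.
That clade contains 23 terminal taxa: strain_13, strain_15, strain_18, strain_21, strain_24, strain_26, strain_28, strain_3, strain_37, strain_40, strain_44, strain_51, strain_54, strain_58, strain_59, strain_6, strain_61, strain_62, strain_81, strain_82, strain_88, strain_91, strain_92.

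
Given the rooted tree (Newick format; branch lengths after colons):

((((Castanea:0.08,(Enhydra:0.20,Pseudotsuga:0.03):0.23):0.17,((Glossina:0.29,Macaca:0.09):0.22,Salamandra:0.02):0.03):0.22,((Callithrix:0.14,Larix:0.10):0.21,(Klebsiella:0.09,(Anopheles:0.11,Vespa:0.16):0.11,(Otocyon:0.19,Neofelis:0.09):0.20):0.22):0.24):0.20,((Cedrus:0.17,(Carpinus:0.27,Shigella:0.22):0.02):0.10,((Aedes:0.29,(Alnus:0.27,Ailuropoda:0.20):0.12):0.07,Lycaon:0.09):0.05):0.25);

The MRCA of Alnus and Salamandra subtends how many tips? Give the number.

20

The MRCA of Alnus and Salamandra is the root, so the clade is the entire tree.
That clade contains 20 terminal taxa: Aedes, Ailuropoda, Alnus, Anopheles, Callithrix, Carpinus, Castanea, Cedrus, Enhydra, Glossina, Klebsiella, Larix, Lycaon, Macaca, Neofelis, Otocyon, Pseudotsuga, Salamandra, Shigella, Vespa.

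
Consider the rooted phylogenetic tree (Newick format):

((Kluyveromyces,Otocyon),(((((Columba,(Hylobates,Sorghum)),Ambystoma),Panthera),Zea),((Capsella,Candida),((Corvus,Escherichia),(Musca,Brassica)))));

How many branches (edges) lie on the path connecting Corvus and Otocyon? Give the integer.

7

The MRCA of Corvus and Otocyon is the root of the tree.
From Corvus up to that node: 5 branches. From Otocyon up to the same node: 2 branches. Total: 5 + 2 = 7.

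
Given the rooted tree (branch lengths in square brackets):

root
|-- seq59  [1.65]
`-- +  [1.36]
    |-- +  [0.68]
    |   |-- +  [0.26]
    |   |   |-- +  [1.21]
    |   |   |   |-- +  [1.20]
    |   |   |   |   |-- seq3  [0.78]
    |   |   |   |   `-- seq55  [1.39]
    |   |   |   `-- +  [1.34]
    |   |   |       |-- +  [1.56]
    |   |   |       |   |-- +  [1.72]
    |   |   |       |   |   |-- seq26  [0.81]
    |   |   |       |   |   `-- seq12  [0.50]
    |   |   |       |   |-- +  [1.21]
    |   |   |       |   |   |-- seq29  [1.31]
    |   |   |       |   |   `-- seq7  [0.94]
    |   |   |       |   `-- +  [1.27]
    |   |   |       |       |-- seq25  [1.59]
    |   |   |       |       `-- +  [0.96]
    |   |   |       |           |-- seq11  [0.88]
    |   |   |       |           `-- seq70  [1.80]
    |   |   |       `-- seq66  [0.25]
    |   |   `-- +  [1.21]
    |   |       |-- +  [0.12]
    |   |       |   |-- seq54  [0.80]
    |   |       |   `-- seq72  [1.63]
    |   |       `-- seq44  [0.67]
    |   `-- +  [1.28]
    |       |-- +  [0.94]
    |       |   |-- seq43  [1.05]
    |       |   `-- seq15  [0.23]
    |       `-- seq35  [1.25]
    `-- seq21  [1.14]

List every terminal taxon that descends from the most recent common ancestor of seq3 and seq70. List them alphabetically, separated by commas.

Tracing seq3: it sits inside (seq3,seq55).
Tracing seq70: it sits inside (seq11,seq70).
The smallest clade enclosing both is ((seq3,seq55),(((seq26,seq12),(seq29,seq7),(seq25,(seq11,seq70))),seq66)); the answer is its 10 terminal taxa in alphabetical order.

seq11, seq12, seq25, seq26, seq29, seq3, seq55, seq66, seq7, seq70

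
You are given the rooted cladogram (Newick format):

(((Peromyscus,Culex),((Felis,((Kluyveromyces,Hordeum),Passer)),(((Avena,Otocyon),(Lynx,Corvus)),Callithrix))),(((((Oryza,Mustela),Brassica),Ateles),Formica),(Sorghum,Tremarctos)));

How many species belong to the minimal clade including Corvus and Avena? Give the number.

The MRCA of Corvus and Avena is the node subtending ((Avena,Otocyon),(Lynx,Corvus)).
That clade contains 4 terminal taxa: Avena, Corvus, Lynx, Otocyon.

4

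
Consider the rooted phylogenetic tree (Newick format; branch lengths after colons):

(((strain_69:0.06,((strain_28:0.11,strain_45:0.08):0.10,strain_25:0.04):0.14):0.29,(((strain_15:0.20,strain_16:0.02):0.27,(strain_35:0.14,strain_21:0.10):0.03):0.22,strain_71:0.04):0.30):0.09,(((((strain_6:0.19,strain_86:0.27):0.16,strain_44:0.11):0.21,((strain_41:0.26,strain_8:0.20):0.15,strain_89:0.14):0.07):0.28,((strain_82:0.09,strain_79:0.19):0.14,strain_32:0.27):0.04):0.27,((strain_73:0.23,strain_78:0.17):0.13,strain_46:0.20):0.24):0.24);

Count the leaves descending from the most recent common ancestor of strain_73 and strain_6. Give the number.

12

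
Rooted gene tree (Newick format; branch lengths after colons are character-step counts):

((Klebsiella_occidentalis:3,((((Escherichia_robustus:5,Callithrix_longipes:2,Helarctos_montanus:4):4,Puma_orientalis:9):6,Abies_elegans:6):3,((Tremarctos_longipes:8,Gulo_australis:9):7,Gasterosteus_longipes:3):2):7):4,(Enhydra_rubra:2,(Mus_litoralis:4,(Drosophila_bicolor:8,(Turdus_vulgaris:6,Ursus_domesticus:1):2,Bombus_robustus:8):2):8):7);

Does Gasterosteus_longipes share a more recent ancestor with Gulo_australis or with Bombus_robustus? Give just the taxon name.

Gulo_australis

The MRCA of Gasterosteus_longipes and Gulo_australis subtends ((Tremarctos_longipes,Gulo_australis),Gasterosteus_longipes) (3 taxa).
The MRCA of Gasterosteus_longipes and Bombus_robustus is the root, subtending the entire tree (15 taxa).
The first is nested inside the second, so Gasterosteus_longipes shares a more recent common ancestor with Gulo_australis.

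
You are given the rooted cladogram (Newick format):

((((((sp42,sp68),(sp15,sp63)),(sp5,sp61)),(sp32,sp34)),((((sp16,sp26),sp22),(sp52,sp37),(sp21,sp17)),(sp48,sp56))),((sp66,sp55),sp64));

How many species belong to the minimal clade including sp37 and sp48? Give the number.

9

The MRCA of sp37 and sp48 is the node subtending ((((sp16,sp26),sp22),(sp52,sp37),(sp21,sp17)),(sp48,sp56)).
That clade contains 9 terminal taxa: sp16, sp17, sp21, sp22, sp26, sp37, sp48, sp52, sp56.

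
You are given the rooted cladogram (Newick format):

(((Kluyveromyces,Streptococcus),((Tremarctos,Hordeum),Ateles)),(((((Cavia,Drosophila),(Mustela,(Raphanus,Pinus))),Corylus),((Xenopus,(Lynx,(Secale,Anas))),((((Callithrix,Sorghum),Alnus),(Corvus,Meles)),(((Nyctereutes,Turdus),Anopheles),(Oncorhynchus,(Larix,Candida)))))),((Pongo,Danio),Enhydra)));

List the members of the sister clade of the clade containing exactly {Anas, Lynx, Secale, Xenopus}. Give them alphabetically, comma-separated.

Alnus, Anopheles, Callithrix, Candida, Corvus, Larix, Meles, Nyctereutes, Oncorhynchus, Sorghum, Turdus

The clade containing exactly {Anas, Lynx, Secale, Xenopus} attaches to the tree at the node subtending ((Xenopus,(Lynx,(Secale,Anas))),((((Callithrix,Sorghum),Alnus),(Corvus,Meles)),(((Nyctereutes,Turdus),Anopheles),(Oncorhynchus,(Larix,Candida))))).
The other lineage descending from that same node — the sister group — is ((((Callithrix,Sorghum),Alnus),(Corvus,Meles)),(((Nyctereutes,Turdus),Anopheles),(Oncorhynchus,(Larix,Candida)))); its 11 tips in alphabetical order are the answer.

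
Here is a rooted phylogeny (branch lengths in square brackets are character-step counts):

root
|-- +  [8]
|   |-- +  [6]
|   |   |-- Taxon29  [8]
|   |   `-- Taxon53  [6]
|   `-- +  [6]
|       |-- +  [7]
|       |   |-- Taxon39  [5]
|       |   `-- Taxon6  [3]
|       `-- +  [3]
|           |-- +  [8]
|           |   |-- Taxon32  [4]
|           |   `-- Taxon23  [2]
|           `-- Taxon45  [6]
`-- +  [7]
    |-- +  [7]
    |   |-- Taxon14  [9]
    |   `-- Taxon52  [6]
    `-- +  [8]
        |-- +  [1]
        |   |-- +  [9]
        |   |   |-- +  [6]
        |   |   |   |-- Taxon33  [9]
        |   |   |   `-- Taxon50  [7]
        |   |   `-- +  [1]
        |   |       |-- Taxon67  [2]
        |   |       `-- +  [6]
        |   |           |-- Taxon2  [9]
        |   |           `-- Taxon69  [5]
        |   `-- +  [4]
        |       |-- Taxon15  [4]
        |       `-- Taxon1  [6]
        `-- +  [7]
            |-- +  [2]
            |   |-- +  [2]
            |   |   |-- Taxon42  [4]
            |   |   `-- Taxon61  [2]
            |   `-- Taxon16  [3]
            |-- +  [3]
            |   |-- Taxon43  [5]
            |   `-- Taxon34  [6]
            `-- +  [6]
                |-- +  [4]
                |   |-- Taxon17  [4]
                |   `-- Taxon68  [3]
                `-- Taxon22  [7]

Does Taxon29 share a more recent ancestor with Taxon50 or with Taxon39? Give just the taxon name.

Taxon39

The MRCA of Taxon29 and Taxon39 subtends ((Taxon29,Taxon53),((Taxon39,Taxon6),((Taxon32,Taxon23),Taxon45))) (7 taxa).
The MRCA of Taxon29 and Taxon50 is the root, subtending the entire tree (24 taxa).
The first is nested inside the second, so Taxon29 shares a more recent common ancestor with Taxon39.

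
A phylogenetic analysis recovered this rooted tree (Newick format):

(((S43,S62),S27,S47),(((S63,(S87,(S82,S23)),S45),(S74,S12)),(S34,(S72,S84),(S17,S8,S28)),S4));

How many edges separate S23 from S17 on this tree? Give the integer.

8

The MRCA of S23 and S17 is the node subtending (((S63,(S87,(S82,S23)),S45),(S74,S12)),(S34,(S72,S84),(S17,S8,S28)),S4).
From S23 up to that node: 5 branches. From S17 up to the same node: 3 branches. Total: 5 + 3 = 8.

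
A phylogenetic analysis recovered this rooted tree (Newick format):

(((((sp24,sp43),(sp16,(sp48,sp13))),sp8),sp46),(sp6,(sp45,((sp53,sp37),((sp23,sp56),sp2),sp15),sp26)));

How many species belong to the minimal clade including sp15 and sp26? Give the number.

8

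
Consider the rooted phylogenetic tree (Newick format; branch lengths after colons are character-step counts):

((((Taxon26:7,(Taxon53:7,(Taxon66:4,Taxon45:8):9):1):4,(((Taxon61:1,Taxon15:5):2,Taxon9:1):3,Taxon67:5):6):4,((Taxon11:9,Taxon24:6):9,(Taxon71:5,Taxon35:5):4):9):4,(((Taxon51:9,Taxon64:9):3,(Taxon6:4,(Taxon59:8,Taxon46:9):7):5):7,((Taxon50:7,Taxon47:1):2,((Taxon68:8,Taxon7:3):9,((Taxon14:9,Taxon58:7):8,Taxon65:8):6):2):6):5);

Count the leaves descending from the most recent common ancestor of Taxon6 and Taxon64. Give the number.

The MRCA of Taxon6 and Taxon64 is the node subtending ((Taxon51,Taxon64),(Taxon6,(Taxon59,Taxon46))).
That clade contains 5 terminal taxa: Taxon46, Taxon51, Taxon59, Taxon6, Taxon64.

5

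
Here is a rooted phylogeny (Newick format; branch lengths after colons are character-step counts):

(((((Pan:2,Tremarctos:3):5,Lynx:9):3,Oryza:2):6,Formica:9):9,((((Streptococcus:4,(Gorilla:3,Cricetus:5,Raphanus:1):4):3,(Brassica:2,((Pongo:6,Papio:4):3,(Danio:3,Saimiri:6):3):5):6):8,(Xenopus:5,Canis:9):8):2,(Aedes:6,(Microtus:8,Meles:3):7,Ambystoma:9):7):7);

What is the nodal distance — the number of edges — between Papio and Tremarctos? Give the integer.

12

The MRCA of Papio and Tremarctos is the root of the tree.
From Papio up to that node: 7 branches. From Tremarctos up to the same node: 5 branches. Total: 7 + 5 = 12.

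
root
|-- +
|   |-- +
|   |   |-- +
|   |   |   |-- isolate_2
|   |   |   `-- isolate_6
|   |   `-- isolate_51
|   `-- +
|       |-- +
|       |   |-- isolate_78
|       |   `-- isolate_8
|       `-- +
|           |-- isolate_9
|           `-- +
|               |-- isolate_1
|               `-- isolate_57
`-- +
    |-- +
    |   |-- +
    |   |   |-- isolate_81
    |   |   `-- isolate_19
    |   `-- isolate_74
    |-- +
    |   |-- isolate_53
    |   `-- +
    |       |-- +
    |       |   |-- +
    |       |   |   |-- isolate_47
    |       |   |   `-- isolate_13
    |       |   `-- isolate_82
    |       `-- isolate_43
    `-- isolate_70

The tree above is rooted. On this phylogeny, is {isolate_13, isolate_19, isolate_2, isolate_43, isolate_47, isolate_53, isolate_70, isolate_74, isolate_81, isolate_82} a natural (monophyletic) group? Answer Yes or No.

The MRCA of the listed taxa is the root, so the smallest clade containing them is the whole tree.
That clade also contains isolate_1, isolate_51, isolate_57, isolate_6, isolate_78, isolate_8, isolate_9, which are not in the proposed group, so the group is not monophyletic.

No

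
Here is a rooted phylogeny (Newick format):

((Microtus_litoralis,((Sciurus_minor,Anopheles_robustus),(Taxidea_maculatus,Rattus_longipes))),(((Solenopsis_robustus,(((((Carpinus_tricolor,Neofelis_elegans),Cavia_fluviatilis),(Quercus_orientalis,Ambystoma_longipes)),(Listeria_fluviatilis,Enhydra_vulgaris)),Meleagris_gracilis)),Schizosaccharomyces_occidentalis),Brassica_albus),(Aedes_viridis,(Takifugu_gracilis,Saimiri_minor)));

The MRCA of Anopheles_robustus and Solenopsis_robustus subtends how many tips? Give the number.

19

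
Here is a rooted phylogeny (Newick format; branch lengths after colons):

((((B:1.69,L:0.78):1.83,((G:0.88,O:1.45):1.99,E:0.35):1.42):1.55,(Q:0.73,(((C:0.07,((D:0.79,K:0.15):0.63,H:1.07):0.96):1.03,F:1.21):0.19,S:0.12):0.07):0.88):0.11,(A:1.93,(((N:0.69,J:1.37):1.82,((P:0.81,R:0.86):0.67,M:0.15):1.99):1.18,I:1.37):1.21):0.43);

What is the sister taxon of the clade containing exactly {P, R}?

M

The clade containing exactly {P, R} attaches to the tree at the node subtending ((P,R),M).
The other lineage descending from that same node — the sister group — is the single tip M.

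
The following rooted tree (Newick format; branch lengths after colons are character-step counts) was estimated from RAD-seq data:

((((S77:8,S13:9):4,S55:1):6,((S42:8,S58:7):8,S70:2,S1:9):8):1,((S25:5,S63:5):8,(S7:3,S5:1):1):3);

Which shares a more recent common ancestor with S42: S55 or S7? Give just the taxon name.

S55

The MRCA of S42 and S55 subtends (((S77,S13),S55),((S42,S58),S70,S1)) (7 taxa).
The MRCA of S42 and S7 is the root, subtending the entire tree (11 taxa).
The first is nested inside the second, so S42 shares a more recent common ancestor with S55.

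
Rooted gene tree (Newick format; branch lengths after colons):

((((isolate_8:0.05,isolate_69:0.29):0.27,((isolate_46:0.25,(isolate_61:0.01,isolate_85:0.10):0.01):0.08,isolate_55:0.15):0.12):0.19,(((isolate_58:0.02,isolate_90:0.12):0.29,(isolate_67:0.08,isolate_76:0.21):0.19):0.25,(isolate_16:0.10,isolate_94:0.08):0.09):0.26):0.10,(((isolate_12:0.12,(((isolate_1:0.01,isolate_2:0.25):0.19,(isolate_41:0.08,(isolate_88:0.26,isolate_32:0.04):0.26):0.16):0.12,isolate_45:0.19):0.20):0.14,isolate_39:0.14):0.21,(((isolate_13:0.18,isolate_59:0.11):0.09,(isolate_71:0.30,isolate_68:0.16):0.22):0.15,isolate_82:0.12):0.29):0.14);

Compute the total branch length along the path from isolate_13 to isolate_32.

The path runs isolate_13 → … → MRCA → … → isolate_32; the MRCA is the node subtending (((isolate_12,(((isolate_1,isolate_2),(isolate_41,(isolate_88,isolate_32))),isolate_45)),isolate_39),(((isolate_13,isolate_59),(isolate_71,isolate_68)),isolate_82)).
Branch lengths along that path: 0.18 + 0.09 + 0.15 + 0.29 + 0.21 + 0.14 + 0.20 + 0.12 + 0.16 + 0.26 + 0.04 = 1.84.

1.84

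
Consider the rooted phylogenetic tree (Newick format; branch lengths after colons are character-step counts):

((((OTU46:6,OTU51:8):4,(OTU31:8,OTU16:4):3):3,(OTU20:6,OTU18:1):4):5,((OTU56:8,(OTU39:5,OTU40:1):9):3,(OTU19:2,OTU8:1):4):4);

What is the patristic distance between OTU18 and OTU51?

The path runs OTU18 → … → MRCA → … → OTU51; the MRCA is the node subtending (((OTU46,OTU51),(OTU31,OTU16)),(OTU20,OTU18)).
Branch lengths along that path: 1 + 4 + 3 + 4 + 8 = 20.

20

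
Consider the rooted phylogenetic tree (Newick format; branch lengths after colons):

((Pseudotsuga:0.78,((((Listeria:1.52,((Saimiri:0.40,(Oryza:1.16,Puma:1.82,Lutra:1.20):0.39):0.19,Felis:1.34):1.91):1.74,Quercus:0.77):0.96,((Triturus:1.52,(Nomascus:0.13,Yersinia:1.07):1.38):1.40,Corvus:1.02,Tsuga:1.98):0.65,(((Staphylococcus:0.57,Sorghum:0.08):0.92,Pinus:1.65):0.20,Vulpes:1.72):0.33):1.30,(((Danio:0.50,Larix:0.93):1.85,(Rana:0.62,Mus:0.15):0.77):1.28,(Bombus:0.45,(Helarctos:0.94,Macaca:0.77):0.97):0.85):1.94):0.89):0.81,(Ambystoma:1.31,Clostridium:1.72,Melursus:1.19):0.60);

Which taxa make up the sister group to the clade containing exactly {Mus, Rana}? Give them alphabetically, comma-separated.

Danio, Larix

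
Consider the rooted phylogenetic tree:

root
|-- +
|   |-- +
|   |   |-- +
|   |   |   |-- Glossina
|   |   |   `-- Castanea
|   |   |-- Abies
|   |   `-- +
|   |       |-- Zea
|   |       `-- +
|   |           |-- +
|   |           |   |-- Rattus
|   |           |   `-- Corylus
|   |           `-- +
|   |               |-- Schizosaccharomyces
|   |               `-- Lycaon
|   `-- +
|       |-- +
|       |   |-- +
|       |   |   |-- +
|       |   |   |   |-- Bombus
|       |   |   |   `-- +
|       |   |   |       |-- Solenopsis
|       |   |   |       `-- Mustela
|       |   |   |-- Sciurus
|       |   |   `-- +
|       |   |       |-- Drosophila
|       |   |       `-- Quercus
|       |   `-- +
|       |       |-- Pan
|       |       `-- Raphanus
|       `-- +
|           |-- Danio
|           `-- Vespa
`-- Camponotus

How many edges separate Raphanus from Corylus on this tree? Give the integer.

9

The MRCA of Raphanus and Corylus is the node subtending (((Glossina,Castanea),Abies,(Zea,((Rattus,Corylus),(Schizosaccharomyces,Lycaon)))),((((Bombus,(Solenopsis,Mustela)),Sciurus,(Drosophila,Quercus)),(Pan,Raphanus)),(Danio,Vespa))).
From Raphanus up to that node: 4 branches. From Corylus up to the same node: 5 branches. Total: 4 + 5 = 9.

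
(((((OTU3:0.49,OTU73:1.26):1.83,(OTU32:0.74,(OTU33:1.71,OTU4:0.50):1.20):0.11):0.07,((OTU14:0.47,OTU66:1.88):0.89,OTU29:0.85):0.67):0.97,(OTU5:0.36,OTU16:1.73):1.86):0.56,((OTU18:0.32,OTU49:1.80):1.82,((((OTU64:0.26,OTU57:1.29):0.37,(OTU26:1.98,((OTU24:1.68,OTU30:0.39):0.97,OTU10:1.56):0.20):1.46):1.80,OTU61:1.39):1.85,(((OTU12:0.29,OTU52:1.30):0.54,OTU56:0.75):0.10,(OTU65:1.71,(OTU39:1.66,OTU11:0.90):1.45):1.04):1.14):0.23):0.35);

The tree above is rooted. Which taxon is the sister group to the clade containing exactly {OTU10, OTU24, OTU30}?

The clade containing exactly {OTU10, OTU24, OTU30} attaches to the tree at the node subtending (OTU26,((OTU24,OTU30),OTU10)).
The other lineage descending from that same node — the sister group — is the single tip OTU26.

OTU26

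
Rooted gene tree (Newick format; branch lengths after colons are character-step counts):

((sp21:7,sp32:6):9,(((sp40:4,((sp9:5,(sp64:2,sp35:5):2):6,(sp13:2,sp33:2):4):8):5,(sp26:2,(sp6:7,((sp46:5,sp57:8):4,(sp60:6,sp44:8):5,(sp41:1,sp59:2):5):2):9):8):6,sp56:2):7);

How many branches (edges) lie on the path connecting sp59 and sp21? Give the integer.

The MRCA of sp59 and sp21 is the root of the tree.
From sp59 up to that node: 7 branches. From sp21 up to the same node: 2 branches. Total: 7 + 2 = 9.

9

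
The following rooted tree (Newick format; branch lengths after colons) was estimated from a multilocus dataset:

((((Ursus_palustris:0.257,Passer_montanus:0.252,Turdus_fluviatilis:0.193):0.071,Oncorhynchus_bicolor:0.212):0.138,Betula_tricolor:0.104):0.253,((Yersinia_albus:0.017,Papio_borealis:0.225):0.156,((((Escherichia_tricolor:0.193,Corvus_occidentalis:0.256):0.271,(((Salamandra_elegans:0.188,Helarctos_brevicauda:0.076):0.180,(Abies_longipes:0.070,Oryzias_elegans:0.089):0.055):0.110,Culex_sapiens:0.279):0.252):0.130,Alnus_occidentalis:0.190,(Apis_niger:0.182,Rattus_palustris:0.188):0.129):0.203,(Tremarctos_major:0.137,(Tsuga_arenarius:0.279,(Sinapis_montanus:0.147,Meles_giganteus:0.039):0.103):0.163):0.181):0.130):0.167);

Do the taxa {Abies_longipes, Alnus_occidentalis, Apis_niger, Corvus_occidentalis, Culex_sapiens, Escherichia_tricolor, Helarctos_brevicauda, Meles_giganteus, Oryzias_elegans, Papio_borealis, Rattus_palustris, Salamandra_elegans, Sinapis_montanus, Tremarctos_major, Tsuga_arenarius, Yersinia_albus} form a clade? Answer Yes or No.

Yes

The most recent common ancestor of these taxa subtends ((Yersinia_albus,Papio_borealis),((((Escherichia_tricolor,Corvus_occidentalis),(((Salamandra_elegans,Helarctos_brevicauda),(Abies_longipes,Oryzias_elegans)),Culex_sapiens)),Alnus_occidentalis,(Apis_niger,Rattus_palustris)),(Tremarctos_major,(Tsuga_arenarius,(Sinapis_montanus,Meles_giganteus))))).
That clade has exactly 16 tips — every listed taxon and nothing else — so the group is monophyletic.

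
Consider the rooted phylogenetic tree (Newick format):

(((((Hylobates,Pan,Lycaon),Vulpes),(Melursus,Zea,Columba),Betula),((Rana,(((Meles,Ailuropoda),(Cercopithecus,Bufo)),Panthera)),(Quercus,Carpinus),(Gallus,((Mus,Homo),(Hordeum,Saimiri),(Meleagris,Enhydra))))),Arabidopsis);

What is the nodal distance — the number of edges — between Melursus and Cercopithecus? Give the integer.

9

The MRCA of Melursus and Cercopithecus is the node subtending ((((Hylobates,Pan,Lycaon),Vulpes),(Melursus,Zea,Columba),Betula),((Rana,(((Meles,Ailuropoda),(Cercopithecus,Bufo)),Panthera)),(Quercus,Carpinus),(Gallus,((Mus,Homo),(Hordeum,Saimiri),(Meleagris,Enhydra))))).
From Melursus up to that node: 3 branches. From Cercopithecus up to the same node: 6 branches. Total: 3 + 6 = 9.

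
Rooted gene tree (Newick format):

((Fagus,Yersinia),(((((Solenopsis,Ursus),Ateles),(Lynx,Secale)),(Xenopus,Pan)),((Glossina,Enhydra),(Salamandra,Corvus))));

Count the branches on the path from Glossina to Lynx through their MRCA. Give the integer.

The MRCA of Glossina and Lynx is the node subtending (((((Solenopsis,Ursus),Ateles),(Lynx,Secale)),(Xenopus,Pan)),((Glossina,Enhydra),(Salamandra,Corvus))).
From Glossina up to that node: 3 branches. From Lynx up to the same node: 4 branches. Total: 3 + 4 = 7.

7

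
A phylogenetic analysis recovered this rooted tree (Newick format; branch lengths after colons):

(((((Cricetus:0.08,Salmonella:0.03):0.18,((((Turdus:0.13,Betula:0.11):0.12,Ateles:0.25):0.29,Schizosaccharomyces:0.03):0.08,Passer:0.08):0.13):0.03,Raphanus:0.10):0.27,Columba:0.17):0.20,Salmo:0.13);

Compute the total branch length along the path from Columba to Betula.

The path runs Columba → … → MRCA → … → Betula; the MRCA is the node subtending ((((Cricetus,Salmonella),((((Turdus,Betula),Ateles),Schizosaccharomyces),Passer)),Raphanus),Columba).
Branch lengths along that path: 0.17 + 0.27 + 0.03 + 0.13 + 0.08 + 0.29 + 0.12 + 0.11 = 1.20.

1.20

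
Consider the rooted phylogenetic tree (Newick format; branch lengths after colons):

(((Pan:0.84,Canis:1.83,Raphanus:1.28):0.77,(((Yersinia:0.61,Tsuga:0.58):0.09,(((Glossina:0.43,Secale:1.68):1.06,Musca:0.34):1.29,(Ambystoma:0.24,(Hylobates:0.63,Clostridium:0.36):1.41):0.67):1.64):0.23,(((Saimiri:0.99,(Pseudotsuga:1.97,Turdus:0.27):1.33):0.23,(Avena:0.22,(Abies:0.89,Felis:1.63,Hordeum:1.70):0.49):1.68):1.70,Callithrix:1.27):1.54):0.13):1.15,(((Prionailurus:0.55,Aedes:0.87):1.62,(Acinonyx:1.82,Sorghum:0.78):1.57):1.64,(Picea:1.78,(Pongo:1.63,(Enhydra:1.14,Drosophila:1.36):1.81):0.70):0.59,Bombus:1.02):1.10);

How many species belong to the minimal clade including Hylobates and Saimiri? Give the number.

16

The MRCA of Hylobates and Saimiri is the node subtending (((Yersinia,Tsuga),(((Glossina,Secale),Musca),(Ambystoma,(Hylobates,Clostridium)))),(((Saimiri,(Pseudotsuga,Turdus)),(Avena,(Abies,Felis,Hordeum))),Callithrix)).
That clade contains 16 terminal taxa: Abies, Ambystoma, Avena, Callithrix, Clostridium, Felis, Glossina, Hordeum, Hylobates, Musca, Pseudotsuga, Saimiri, Secale, Tsuga, Turdus, Yersinia.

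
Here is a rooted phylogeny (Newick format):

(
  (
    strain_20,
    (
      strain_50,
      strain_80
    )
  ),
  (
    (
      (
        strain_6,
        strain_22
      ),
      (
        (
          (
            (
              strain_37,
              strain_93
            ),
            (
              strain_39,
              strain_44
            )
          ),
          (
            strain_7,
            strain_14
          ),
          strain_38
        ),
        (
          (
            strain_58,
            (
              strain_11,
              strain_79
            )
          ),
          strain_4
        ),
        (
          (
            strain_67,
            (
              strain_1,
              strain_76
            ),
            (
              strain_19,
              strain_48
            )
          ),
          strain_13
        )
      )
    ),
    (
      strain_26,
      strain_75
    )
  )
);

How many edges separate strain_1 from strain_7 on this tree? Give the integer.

7

The MRCA of strain_1 and strain_7 is the node subtending ((((strain_37,strain_93),(strain_39,strain_44)),(strain_7,strain_14),strain_38),((strain_58,(strain_11,strain_79)),strain_4),((strain_67,(strain_1,strain_76),(strain_19,strain_48)),strain_13)).
From strain_1 up to that node: 4 branches. From strain_7 up to the same node: 3 branches. Total: 4 + 3 = 7.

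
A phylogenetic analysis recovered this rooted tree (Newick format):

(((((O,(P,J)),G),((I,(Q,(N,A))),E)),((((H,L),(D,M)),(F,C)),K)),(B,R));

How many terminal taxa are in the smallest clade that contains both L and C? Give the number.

6

The MRCA of L and C is the node subtending (((H,L),(D,M)),(F,C)).
That clade contains 6 terminal taxa: C, D, F, H, L, M.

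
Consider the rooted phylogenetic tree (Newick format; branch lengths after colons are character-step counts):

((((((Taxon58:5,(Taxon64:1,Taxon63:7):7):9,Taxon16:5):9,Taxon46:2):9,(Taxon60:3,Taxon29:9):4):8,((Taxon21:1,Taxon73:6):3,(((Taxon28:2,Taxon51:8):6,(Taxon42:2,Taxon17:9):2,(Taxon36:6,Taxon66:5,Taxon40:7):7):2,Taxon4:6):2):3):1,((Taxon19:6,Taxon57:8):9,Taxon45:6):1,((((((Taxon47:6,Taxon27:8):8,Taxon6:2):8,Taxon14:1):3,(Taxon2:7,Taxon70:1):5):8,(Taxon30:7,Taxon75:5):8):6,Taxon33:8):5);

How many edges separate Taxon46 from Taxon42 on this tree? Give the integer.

8

The MRCA of Taxon46 and Taxon42 is the node subtending (((((Taxon58,(Taxon64,Taxon63)),Taxon16),Taxon46),(Taxon60,Taxon29)),((Taxon21,Taxon73),(((Taxon28,Taxon51),(Taxon42,Taxon17),(Taxon36,Taxon66,Taxon40)),Taxon4))).
From Taxon46 up to that node: 3 branches. From Taxon42 up to the same node: 5 branches. Total: 3 + 5 = 8.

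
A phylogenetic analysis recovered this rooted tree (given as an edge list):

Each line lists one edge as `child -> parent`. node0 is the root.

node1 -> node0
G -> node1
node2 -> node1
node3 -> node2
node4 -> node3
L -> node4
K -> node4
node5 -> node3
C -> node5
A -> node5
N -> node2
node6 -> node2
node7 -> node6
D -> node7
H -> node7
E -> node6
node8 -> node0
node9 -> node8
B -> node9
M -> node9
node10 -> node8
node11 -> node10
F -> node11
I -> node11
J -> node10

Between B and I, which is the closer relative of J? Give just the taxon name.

The MRCA of J and I subtends ((F,I),J) (3 taxa).
The MRCA of J and B subtends ((B,M),((F,I),J)) (5 taxa).
The first is nested inside the second, so J shares a more recent common ancestor with I.

I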